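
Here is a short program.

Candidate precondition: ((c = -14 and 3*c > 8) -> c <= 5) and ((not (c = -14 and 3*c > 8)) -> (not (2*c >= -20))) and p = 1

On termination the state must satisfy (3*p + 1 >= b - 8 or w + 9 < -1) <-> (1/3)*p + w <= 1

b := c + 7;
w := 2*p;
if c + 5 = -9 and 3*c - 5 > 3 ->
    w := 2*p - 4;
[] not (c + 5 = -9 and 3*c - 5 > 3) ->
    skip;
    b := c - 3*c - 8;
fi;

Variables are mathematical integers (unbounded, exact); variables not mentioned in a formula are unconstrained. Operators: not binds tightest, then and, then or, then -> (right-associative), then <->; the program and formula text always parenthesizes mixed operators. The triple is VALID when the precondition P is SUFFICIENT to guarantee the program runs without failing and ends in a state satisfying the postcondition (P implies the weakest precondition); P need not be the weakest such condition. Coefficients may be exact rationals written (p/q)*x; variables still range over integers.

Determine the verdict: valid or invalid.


Working backward. After the program, the postcondition (3*p + 1 >= b - 8 or w + 9 < -1) <-> (1/3)*p + w <= 1 must hold; in canonical form it is (3*p >= b - 9 or w < -10) <-> (1/3)*p + w <= 1.
Then branch requires (3*p >= b - 9 or 2*p < -6) <-> (7/3)*p <= 5; else branch requires (2*c + 3*p >= -17 or w < -10) <-> (1/3)*p + w <= 1.
Before the if: ((c = -14 and 3*c > 8) -> ((3*p >= b - 9 or 2*p < -6) <-> (7/3)*p <= 5)) and ((not (c = -14 and 3*c > 8)) -> ((2*c + 3*p >= -17 or w < -10) <-> (1/3)*p + w <= 1))
Before w := 2*p: ((c = -14 and 3*c > 8) -> ((3*p >= b - 9 or 2*p < -6) <-> (7/3)*p <= 5)) and ((not (c = -14 and 3*c > 8)) -> ((2*c + 3*p >= -17 or 2*p < -10) <-> (7/3)*p <= 1))
Before b := c + 7: ((c = -14 and 3*c > 8) -> ((3*p >= c - 2 or 2*p < -6) <-> (7/3)*p <= 5)) and ((not (c = -14 and 3*c > 8)) -> ((2*c + 3*p >= -17 or 2*p < -10) <-> (7/3)*p <= 1))
The weakest precondition is ((c = -14 and 3*c > 8) -> ((3*p >= c - 2 or 2*p < -6) <-> (7/3)*p <= 5)) and ((not (c = -14 and 3*c > 8)) -> ((2*c + 3*p >= -17 or 2*p < -10) <-> (7/3)*p <= 1)).
Check whether ((c = -14 and 3*c > 8) -> c <= 5) and ((not (c = -14 and 3*c > 8)) -> (not (2*c >= -20))) and p = 1 implies it.
Every state satisfying the precondition satisfies the weakest precondition: the implication holds.
Answer: valid


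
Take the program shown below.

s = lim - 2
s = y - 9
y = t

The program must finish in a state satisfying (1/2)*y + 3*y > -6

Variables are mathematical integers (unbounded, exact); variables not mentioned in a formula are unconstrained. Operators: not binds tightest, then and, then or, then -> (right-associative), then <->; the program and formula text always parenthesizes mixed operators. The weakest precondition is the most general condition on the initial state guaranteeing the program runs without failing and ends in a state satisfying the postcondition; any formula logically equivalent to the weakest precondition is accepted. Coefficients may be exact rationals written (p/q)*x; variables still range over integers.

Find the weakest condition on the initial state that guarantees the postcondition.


Working backward. After the program, the postcondition (1/2)*y + 3*y > -6 must hold; in canonical form it is (7/2)*y > -6.
Before y := t: (7/2)*t > -6
Before s := y - 9: (7/2)*t > -6
Before s := lim - 2: (7/2)*t > -6
Answer: WP = (7/2)*t > -6


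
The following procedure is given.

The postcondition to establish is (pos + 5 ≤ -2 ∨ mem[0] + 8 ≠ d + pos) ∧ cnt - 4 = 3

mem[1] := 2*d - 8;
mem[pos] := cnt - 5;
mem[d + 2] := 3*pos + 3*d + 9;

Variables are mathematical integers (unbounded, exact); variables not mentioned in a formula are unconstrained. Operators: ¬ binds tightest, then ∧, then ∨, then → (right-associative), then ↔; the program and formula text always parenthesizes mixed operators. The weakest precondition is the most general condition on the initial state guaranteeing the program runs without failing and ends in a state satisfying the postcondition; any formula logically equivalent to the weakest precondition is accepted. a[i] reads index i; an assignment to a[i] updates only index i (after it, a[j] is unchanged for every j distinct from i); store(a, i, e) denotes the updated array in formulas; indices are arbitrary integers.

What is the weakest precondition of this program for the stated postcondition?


Working backward. After the program, the postcondition (pos + 5 ≤ -2 ∨ mem[0] + 8 ≠ d + pos) ∧ cnt - 4 = 3 must hold; in canonical form it is (pos ≤ -7 ∨ mem[0] ≠ d + pos - 8) ∧ cnt = 7.
Before mem[d + 2] := 3*pos + 3*d + 9: (pos ≤ -7 ∨ store(mem, d + 2, 3*d + 3*pos + 9)[0] ≠ d + pos - 8) ∧ cnt = 7
Before mem[pos] := cnt - 5: (pos ≤ -7 ∨ store(store(mem, pos, cnt - 5), d + 2, 3*d + 3*pos + 9)[0] ≠ d + pos - 8) ∧ cnt = 7
Before mem[1] := 2*d - 8: (pos ≤ -7 ∨ store(store(store(mem, 1, 2*d - 8), pos, cnt - 5), d + 2, 3*d + 3*pos + 9)[0] ≠ d + pos - 8) ∧ cnt = 7
Answer: WP = (pos ≤ -7 ∨ store(store(store(mem, 1, 2*d - 8), pos, cnt - 5), d + 2, 3*d + 3*pos + 9)[0] ≠ d + pos - 8) ∧ cnt = 7


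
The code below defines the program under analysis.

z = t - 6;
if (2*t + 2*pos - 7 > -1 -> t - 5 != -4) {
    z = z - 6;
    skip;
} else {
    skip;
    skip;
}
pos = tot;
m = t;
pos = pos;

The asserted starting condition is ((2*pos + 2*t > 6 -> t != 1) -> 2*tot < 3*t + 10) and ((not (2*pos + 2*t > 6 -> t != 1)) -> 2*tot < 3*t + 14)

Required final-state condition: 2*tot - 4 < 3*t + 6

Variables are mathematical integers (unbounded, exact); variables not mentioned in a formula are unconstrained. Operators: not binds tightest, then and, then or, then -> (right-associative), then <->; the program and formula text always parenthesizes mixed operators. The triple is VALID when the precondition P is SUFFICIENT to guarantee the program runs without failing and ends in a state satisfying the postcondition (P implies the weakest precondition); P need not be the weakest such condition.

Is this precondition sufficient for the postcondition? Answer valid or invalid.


Working backward. After the program, the postcondition 2*tot - 4 < 3*t + 6 must hold; in canonical form it is 2*tot < 3*t + 10.
Before pos := pos: 2*tot < 3*t + 10
Before m := t: 2*tot < 3*t + 10
Before pos := tot: 2*tot < 3*t + 10
Then branch requires 2*tot < 3*t + 10; else branch requires 2*tot < 3*t + 10.
Before the if: ((2*pos + 2*t > 6 -> t != 1) -> 2*tot < 3*t + 10) and ((not (2*pos + 2*t > 6 -> t != 1)) -> 2*tot < 3*t + 10)
Before z := t - 6: ((2*pos + 2*t > 6 -> t != 1) -> 2*tot < 3*t + 10) and ((not (2*pos + 2*t > 6 -> t != 1)) -> 2*tot < 3*t + 10)
The weakest precondition is ((2*pos + 2*t > 6 -> t != 1) -> 2*tot < 3*t + 10) and ((not (2*pos + 2*t > 6 -> t != 1)) -> 2*tot < 3*t + 10).
Check whether ((2*pos + 2*t > 6 -> t != 1) -> 2*tot < 3*t + 10) and ((not (2*pos + 2*t > 6 -> t != 1)) -> 2*tot < 3*t + 14) implies it.
Countermodel: at the initial state pos = 3, t = 1, tot = 7, the precondition holds but the weakest precondition fails.
Answer: invalid


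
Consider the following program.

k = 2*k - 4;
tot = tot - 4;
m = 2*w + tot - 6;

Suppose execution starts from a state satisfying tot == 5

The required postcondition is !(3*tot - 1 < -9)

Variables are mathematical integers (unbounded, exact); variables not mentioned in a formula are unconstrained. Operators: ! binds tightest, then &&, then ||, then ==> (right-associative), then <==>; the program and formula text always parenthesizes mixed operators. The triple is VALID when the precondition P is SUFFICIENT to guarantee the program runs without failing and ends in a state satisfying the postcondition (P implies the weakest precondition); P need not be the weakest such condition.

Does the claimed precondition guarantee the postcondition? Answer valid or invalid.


Working backward. After the program, the postcondition !(3*tot - 1 < -9) must hold; in canonical form it is !(3*tot < -8).
Before m := 2*w + tot - 6: !(3*tot < -8)
Before tot := tot - 4: !(3*tot < 4)
Before k := 2*k - 4: !(3*tot < 4)
The weakest precondition is !(3*tot < 4).
Check whether tot == 5 implies it.
Every state satisfying the precondition satisfies the weakest precondition: the implication holds.
Answer: valid


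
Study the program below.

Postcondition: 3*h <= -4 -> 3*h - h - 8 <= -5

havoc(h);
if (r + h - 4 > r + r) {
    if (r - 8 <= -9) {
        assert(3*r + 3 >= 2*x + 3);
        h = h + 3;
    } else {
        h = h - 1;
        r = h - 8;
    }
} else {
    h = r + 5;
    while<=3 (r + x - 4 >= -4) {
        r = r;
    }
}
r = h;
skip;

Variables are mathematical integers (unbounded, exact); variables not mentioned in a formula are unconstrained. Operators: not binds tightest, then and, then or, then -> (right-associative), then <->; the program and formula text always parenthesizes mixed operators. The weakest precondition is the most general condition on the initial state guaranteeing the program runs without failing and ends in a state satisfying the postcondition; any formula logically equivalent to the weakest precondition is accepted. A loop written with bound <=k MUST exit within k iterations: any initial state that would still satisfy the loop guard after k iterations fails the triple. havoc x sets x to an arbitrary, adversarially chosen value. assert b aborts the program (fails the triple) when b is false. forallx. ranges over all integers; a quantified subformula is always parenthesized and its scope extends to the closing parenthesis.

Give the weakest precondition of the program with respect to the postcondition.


Working backward. After the program, the postcondition 3*h <= -4 -> 3*h - h - 8 <= -5 must hold; in canonical form it is 3*h <= -4 -> 2*h <= 3.
Before skip: 3*h <= -4 -> 2*h <= 3
Before r := h: 3*h <= -4 -> 2*h <= 3
Then branch requires (r <= -1 -> (3*r >= 2*x and (3*h <= -13 -> 2*h <= -3))) and ((not (r <= -1)) -> (3*h <= -1 -> 2*h <= 5)); else branch requires (r + x >= 0 -> ((r + x >= 0 -> ((r + x >= 0 -> ((not (r + x >= 0)) and (3*r <= -19 -> 2*r <= -7))) and ((not (r + x >= 0)) -> (3*r <= -19 -> 2*r <= -7)))) and ((not (r + x >= 0)) -> (3*r <= -19 -> 2*r <= -7)))) and ((not (r + x >= 0)) -> (3*r <= -19 -> 2*r <= -7)).
Before the if: (h > r + 4 -> ((r <= -1 -> (3*r >= 2*x and (3*h <= -13 -> 2*h <= -3))) and ((not (r <= -1)) -> (3*h <= -1 -> 2*h <= 5)))) and ((not (h > r + 4)) -> ((r + x >= 0 -> ((r + x >= 0 -> ((r + x >= 0 -> ((not (r + x >= 0)) and (3*r <= -19 -> 2*r <= -7))) and ((not (r + x >= 0)) -> (3*r <= -19 -> 2*r <= -7)))) and ((not (r + x >= 0)) -> (3*r <= -19 -> 2*r <= -7)))) and ((not (r + x >= 0)) -> (3*r <= -19 -> 2*r <= -7))))
Before havoc h: forall h_1. ((h_1 > r + 4 -> ((r <= -1 -> (3*r >= 2*x and (3*h_1 <= -13 -> 2*h_1 <= -3))) and ((not (r <= -1)) -> (3*h_1 <= -1 -> 2*h_1 <= 5)))) and ((not (h_1 > r + 4)) -> ((r + x >= 0 -> ((r + x >= 0 -> ((r + x >= 0 -> ((not (r + x >= 0)) and (3*r <= -19 -> 2*r <= -7))) and ((not (r + x >= 0)) -> (3*r <= -19 -> 2*r <= -7)))) and ((not (r + x >= 0)) -> (3*r <= -19 -> 2*r <= -7)))) and ((not (r + x >= 0)) -> (3*r <= -19 -> 2*r <= -7)))))
Answer: WP = forall h_1. ((h_1 > r + 4 -> ((r <= -1 -> (3*r >= 2*x and (3*h_1 <= -13 -> 2*h_1 <= -3))) and ((not (r <= -1)) -> (3*h_1 <= -1 -> 2*h_1 <= 5)))) and ((not (h_1 > r + 4)) -> ((r + x >= 0 -> ((r + x >= 0 -> ((r + x >= 0 -> ((not (r + x >= 0)) and (3*r <= -19 -> 2*r <= -7))) and ((not (r + x >= 0)) -> (3*r <= -19 -> 2*r <= -7)))) and ((not (r + x >= 0)) -> (3*r <= -19 -> 2*r <= -7)))) and ((not (r + x >= 0)) -> (3*r <= -19 -> 2*r <= -7)))))


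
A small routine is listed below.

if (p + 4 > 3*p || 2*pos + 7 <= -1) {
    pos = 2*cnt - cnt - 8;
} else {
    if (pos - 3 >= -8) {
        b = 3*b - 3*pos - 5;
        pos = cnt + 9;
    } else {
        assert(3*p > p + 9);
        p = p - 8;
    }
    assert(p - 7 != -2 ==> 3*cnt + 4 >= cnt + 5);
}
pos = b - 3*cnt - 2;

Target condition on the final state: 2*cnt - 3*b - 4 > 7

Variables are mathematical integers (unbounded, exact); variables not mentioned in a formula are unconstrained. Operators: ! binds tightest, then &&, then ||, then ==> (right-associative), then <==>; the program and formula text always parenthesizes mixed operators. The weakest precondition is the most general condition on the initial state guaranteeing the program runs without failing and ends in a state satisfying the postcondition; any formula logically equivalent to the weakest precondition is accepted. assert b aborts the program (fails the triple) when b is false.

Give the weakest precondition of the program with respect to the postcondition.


Working backward. After the program, the postcondition 2*cnt - 3*b - 4 > 7 must hold; in canonical form it is 2*cnt > 3*b + 11.
Before pos := b - 3*cnt - 2: 2*cnt > 3*b + 11
Then branch requires 2*cnt > 3*b + 11; else branch requires (pos >= -5 ==> ((p != 5 ==> 2*cnt >= 1) && 2*cnt + 9*pos > 9*b - 4)) && ((!(pos >= -5)) ==> (2*p > 9 && (p != 13 ==> 2*cnt >= 1) && 2*cnt > 3*b + 11)).
Before the if: ((2*p < 4 || 2*pos <= -8) ==> 2*cnt > 3*b + 11) && ((!(2*p < 4 || 2*pos <= -8)) ==> ((pos >= -5 ==> ((p != 5 ==> 2*cnt >= 1) && 2*cnt + 9*pos > 9*b - 4)) && ((!(pos >= -5)) ==> (2*p > 9 && (p != 13 ==> 2*cnt >= 1) && 2*cnt > 3*b + 11))))
Answer: WP = ((2*p < 4 || 2*pos <= -8) ==> 2*cnt > 3*b + 11) && ((!(2*p < 4 || 2*pos <= -8)) ==> ((pos >= -5 ==> ((p != 5 ==> 2*cnt >= 1) && 2*cnt + 9*pos > 9*b - 4)) && ((!(pos >= -5)) ==> (2*p > 9 && (p != 13 ==> 2*cnt >= 1) && 2*cnt > 3*b + 11))))


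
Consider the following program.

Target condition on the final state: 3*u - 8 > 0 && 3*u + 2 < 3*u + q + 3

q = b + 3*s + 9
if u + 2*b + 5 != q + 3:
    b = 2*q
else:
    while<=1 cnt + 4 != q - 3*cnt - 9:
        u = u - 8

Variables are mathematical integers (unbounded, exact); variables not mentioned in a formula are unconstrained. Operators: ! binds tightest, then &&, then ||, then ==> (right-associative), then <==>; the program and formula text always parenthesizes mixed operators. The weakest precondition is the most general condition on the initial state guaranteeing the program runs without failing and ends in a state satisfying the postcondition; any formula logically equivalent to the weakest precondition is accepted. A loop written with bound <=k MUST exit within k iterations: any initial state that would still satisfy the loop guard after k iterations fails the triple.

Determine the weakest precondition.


Working backward. After the program, the postcondition 3*u - 8 > 0 && 3*u + 2 < 3*u + q + 3 must hold; in canonical form it is 3*u > 8 && q > -1.
Then branch requires 3*u > 8 && q > -1; else branch requires (4*cnt != q - 13 ==> ((!(4*cnt != q - 13)) && 3*u > 32 && q > -1)) && ((!(4*cnt != q - 13)) ==> (3*u > 8 && q > -1)).
Before the if: (2*b + u != q - 2 ==> (3*u > 8 && q > -1)) && ((!(2*b + u != q - 2)) ==> ((4*cnt != q - 13 ==> ((!(4*cnt != q - 13)) && 3*u > 32 && q > -1)) && ((!(4*cnt != q - 13)) ==> (3*u > 8 && q > -1))))
Before q := b + 3*s + 9: (b + u != 3*s + 7 ==> (3*u > 8 && b + 3*s > -10)) && ((!(b + u != 3*s + 7)) ==> ((4*cnt != b + 3*s - 4 ==> ((!(4*cnt != b + 3*s - 4)) && 3*u > 32 && b + 3*s > -10)) && ((!(4*cnt != b + 3*s - 4)) ==> (3*u > 8 && b + 3*s > -10))))
Answer: WP = (b + u != 3*s + 7 ==> (3*u > 8 && b + 3*s > -10)) && ((!(b + u != 3*s + 7)) ==> ((4*cnt != b + 3*s - 4 ==> ((!(4*cnt != b + 3*s - 4)) && 3*u > 32 && b + 3*s > -10)) && ((!(4*cnt != b + 3*s - 4)) ==> (3*u > 8 && b + 3*s > -10))))


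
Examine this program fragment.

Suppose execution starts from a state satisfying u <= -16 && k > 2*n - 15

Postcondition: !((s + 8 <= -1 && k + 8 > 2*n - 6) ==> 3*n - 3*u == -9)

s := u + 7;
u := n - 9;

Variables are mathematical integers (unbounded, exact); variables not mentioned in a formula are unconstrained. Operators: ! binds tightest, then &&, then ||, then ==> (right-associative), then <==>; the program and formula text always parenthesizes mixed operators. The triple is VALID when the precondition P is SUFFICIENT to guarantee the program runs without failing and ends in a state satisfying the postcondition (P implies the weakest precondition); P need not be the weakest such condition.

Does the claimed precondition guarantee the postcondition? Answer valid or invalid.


Working backward. After the program, the postcondition !((s + 8 <= -1 && k + 8 > 2*n - 6) ==> 3*n - 3*u == -9) must hold; in canonical form it is !((s <= -9 && k > 2*n - 14) ==> 3*n == 3*u - 9).
Before u := n - 9: s <= -9 && k > 2*n - 14
Before s := u + 7: u <= -16 && k > 2*n - 14
The weakest precondition is u <= -16 && k > 2*n - 14.
Check whether u <= -16 && k > 2*n - 15 implies it.
Countermodel: at the initial state k = -14, n = 0, u = -16, the precondition holds but the weakest precondition fails.
Answer: invalid


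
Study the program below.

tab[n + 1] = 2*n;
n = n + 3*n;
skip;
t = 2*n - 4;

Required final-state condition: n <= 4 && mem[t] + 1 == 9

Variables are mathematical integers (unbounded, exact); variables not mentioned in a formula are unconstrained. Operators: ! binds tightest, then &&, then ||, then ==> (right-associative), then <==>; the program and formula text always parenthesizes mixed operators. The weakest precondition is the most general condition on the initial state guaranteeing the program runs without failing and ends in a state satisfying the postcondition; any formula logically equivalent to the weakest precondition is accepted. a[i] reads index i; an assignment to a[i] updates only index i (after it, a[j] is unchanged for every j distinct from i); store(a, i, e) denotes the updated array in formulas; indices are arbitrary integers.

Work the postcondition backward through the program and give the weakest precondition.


Working backward. After the program, the postcondition n <= 4 && mem[t] + 1 == 9 must hold; in canonical form it is n <= 4 && mem[t] == 8.
Before t := 2*n - 4: n <= 4 && mem[2*n - 4] == 8
Before skip: n <= 4 && mem[2*n - 4] == 8
Before n := n + 3*n: 4*n <= 4 && mem[8*n - 4] == 8
Before tab[n + 1] := 2*n: 4*n <= 4 && mem[8*n - 4] == 8
Answer: WP = 4*n <= 4 && mem[8*n - 4] == 8


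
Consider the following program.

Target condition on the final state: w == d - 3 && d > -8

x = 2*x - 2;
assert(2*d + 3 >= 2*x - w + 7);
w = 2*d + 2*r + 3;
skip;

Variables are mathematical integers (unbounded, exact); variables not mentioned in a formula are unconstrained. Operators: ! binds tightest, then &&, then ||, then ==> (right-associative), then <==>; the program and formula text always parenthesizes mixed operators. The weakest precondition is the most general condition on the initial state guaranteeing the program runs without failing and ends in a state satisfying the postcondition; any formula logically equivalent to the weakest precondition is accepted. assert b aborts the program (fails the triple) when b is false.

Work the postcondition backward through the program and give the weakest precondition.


Working backward. After the program, w == d - 3 && d > -8 must hold.
Before skip: w == d - 3 && d > -8
Before w := 2*d + 2*r + 3: d + 2*r == -6 && d > -8
Before assert 2*d + 3 >= 2*x - w + 7: 2*d + w >= 2*x + 4 && d + 2*r == -6 && d > -8
Before x := 2*x - 2: 2*d + w >= 4*x && d + 2*r == -6 && d > -8
Answer: WP = 2*d + w >= 4*x && d + 2*r == -6 && d > -8


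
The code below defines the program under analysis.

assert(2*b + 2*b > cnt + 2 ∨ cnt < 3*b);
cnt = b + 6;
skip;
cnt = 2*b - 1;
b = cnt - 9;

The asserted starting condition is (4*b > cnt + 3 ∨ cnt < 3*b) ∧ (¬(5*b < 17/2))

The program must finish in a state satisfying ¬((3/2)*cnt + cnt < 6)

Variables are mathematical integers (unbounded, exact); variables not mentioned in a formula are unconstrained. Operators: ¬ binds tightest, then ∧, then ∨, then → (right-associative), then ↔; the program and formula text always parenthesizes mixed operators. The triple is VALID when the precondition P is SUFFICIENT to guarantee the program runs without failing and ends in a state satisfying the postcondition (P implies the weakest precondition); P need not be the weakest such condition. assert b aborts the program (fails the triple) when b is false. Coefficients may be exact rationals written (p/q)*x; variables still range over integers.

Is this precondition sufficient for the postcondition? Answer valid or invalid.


Working backward. After the program, the postcondition ¬((3/2)*cnt + cnt < 6) must hold; in canonical form it is ¬((5/2)*cnt < 6).
Before b := cnt - 9: ¬((5/2)*cnt < 6)
Before cnt := 2*b - 1: ¬(5*b < 17/2)
Before skip: ¬(5*b < 17/2)
Before cnt := b + 6: ¬(5*b < 17/2)
Before assert 2*b + 2*b > cnt + 2 ∨ cnt < 3*b: (4*b > cnt + 2 ∨ cnt < 3*b) ∧ (¬(5*b < 17/2))
The weakest precondition is (4*b > cnt + 2 ∨ cnt < 3*b) ∧ (¬(5*b < 17/2)).
Check whether (4*b > cnt + 3 ∨ cnt < 3*b) ∧ (¬(5*b < 17/2)) implies it.
Every state satisfying the precondition satisfies the weakest precondition: the implication holds.
Answer: valid


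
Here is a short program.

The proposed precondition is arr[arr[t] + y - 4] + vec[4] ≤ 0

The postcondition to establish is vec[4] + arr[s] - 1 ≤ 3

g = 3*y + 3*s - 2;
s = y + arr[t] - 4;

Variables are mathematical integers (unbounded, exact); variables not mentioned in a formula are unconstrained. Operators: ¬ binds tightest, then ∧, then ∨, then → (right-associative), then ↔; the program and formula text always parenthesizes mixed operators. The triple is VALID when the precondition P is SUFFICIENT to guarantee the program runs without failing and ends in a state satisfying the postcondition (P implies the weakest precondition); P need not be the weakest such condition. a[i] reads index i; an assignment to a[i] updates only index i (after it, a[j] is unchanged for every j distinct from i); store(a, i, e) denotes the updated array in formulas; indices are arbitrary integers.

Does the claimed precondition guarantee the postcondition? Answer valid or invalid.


Working backward. After the program, the postcondition vec[4] + arr[s] - 1 ≤ 3 must hold; in canonical form it is arr[s] + vec[4] ≤ 4.
Before s := y + arr[t] - 4: arr[arr[t] + y - 4] + vec[4] ≤ 4
Before g := 3*y + 3*s - 2: arr[arr[t] + y - 4] + vec[4] ≤ 4
The weakest precondition is arr[arr[t] + y - 4] + vec[4] ≤ 4.
Check whether arr[arr[t] + y - 4] + vec[4] ≤ 0 implies it.
Every state satisfying the precondition satisfies the weakest precondition: the implication holds.
Answer: valid


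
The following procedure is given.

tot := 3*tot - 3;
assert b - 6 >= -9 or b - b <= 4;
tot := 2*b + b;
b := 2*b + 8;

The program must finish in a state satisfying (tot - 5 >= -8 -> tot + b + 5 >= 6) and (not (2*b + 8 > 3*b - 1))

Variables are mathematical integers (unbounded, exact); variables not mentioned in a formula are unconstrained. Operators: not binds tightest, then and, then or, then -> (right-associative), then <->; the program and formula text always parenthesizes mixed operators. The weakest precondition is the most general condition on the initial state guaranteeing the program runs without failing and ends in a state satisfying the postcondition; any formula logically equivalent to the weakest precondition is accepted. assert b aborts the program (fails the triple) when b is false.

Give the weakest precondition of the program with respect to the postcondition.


Working backward. After the program, the postcondition (tot - 5 >= -8 -> tot + b + 5 >= 6) and (not (2*b + 8 > 3*b - 1)) must hold; in canonical form it is (tot >= -3 -> b + tot >= 1) and (not (b < 9)).
Before b := 2*b + 8: (tot >= -3 -> 2*b + tot >= -7) and (not (2*b < 1))
Before tot := 2*b + b: (3*b >= -3 -> 5*b >= -7) and (not (2*b < 1))
Before assert b - 6 >= -9 or b - b <= 4: (3*b >= -3 -> 5*b >= -7) and (not (2*b < 1))
Before tot := 3*tot - 3: (3*b >= -3 -> 5*b >= -7) and (not (2*b < 1))
Answer: WP = (3*b >= -3 -> 5*b >= -7) and (not (2*b < 1))


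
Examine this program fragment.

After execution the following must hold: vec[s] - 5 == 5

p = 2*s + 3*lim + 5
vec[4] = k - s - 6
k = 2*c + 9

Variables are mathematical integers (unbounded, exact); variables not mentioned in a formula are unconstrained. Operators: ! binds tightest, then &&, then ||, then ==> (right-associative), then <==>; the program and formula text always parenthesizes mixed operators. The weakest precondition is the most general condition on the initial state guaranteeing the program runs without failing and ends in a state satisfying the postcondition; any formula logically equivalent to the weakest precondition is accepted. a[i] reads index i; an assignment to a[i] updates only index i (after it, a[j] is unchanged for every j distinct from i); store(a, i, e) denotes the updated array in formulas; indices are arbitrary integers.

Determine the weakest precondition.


Working backward. After the program, the postcondition vec[s] - 5 == 5 must hold; in canonical form it is vec[s] == 10.
Before k := 2*c + 9: vec[s] == 10
Before vec[4] := k - s - 6: store(vec, 4, k - s - 6)[s] == 10
Before p := 2*s + 3*lim + 5: store(vec, 4, k - s - 6)[s] == 10
Answer: WP = store(vec, 4, k - s - 6)[s] == 10


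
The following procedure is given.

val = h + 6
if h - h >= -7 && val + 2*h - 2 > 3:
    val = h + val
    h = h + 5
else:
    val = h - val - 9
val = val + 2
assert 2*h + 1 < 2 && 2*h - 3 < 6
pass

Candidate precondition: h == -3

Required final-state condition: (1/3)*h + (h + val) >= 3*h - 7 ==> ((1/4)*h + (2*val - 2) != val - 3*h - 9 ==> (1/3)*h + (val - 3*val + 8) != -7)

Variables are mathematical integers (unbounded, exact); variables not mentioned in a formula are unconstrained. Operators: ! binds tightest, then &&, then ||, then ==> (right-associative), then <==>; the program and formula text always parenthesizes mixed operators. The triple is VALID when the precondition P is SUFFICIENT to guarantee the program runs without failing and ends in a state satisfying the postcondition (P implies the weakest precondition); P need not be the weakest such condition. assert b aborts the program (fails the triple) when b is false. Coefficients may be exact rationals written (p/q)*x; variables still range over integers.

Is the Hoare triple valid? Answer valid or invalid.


Working backward. After the program, the postcondition (1/3)*h + (h + val) >= 3*h - 7 ==> ((1/4)*h + (2*val - 2) != val - 3*h - 9 ==> (1/3)*h + (val - 3*val + 8) != -7) must hold; in canonical form it is val >= (5/3)*h - 7 ==> ((13/4)*h + val != -7 ==> (1/3)*h != 2*val - 15).
Before skip: val >= (5/3)*h - 7 ==> ((13/4)*h + val != -7 ==> (1/3)*h != 2*val - 15)
Before assert 2*h + 1 < 2 && 2*h - 3 < 6: 2*h < 1 && 2*h < 9 && (val >= (5/3)*h - 7 ==> ((13/4)*h + val != -7 ==> (1/3)*h != 2*val - 15))
Before val := val + 2: 2*h < 1 && 2*h < 9 && (val >= (5/3)*h - 9 ==> ((13/4)*h + val != -9 ==> (1/3)*h != 2*val - 11))
Then branch requires 2*h < -9 && 2*h < -1 && (val >= (2/3)*h - 2/3 ==> ((17/4)*h + val != -101/4 ==> (5/3)*h + 2*val != 38/3)); else branch requires 2*h < 1 && 2*h < 9 && ((2/3)*h + val <= 0 ==> ((17/4)*h != val ==> 2*val != (5/3)*h - 29)).
Before the if: (2*h + val > 5 ==> (2*h < -9 && 2*h < -1 && (val >= (2/3)*h - 2/3 ==> ((17/4)*h + val != -101/4 ==> (5/3)*h + 2*val != 38/3)))) && ((!(2*h + val > 5)) ==> (2*h < 1 && 2*h < 9 && ((2/3)*h + val <= 0 ==> ((17/4)*h != val ==> 2*val != (5/3)*h - 29))))
Before val := h + 6: (3*h > -1 ==> (2*h < -9 && 2*h < -1 && ((1/3)*h >= -20/3 ==> ((21/4)*h != -125/4 ==> (11/3)*h != 2/3)))) && ((!(3*h > -1)) ==> (2*h < 1 && 2*h < 9 && ((5/3)*h <= -6 ==> ((13/4)*h != 6 ==> (1/3)*h != -41))))
The weakest precondition is (3*h > -1 ==> (2*h < -9 && 2*h < -1 && ((1/3)*h >= -20/3 ==> ((21/4)*h != -125/4 ==> (11/3)*h != 2/3)))) && ((!(3*h > -1)) ==> (2*h < 1 && 2*h < 9 && ((5/3)*h <= -6 ==> ((13/4)*h != 6 ==> (1/3)*h != -41)))).
Check whether h == -3 implies it.
Every state satisfying the precondition satisfies the weakest precondition: the implication holds.
Answer: valid


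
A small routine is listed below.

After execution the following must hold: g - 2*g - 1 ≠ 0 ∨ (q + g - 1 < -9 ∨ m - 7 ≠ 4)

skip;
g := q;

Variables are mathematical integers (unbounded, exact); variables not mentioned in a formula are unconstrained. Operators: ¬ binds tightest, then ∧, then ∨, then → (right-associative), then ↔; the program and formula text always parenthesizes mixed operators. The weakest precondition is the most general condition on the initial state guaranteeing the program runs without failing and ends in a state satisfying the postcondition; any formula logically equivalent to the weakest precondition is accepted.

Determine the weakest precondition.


Working backward. After the program, the postcondition g - 2*g - 1 ≠ 0 ∨ (q + g - 1 < -9 ∨ m - 7 ≠ 4) must hold; in canonical form it is g ≠ -1 ∨ g + q < -8 ∨ m ≠ 11.
Before g := q: q ≠ -1 ∨ 2*q < -8 ∨ m ≠ 11
Before skip: q ≠ -1 ∨ 2*q < -8 ∨ m ≠ 11
Answer: WP = q ≠ -1 ∨ 2*q < -8 ∨ m ≠ 11


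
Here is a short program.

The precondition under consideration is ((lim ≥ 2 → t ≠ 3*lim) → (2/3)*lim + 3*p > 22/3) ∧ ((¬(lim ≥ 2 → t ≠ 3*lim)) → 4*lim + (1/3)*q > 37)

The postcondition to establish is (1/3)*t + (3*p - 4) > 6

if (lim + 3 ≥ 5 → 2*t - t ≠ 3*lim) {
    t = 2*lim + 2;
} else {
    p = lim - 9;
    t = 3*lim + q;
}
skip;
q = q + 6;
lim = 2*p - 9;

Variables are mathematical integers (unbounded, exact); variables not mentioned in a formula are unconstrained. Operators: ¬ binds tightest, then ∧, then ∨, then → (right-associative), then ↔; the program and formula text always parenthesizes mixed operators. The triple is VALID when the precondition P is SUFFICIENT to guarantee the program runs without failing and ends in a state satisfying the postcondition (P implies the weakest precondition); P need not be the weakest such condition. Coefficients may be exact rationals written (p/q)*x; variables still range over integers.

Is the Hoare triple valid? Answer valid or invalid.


Working backward. After the program, the postcondition (1/3)*t + (3*p - 4) > 6 must hold; in canonical form it is 3*p + (1/3)*t > 10.
Before lim := 2*p - 9: 3*p + (1/3)*t > 10
Before q := q + 6: 3*p + (1/3)*t > 10
Before skip: 3*p + (1/3)*t > 10
Then branch requires (2/3)*lim + 3*p > 28/3; else branch requires 4*lim + (1/3)*q > 37.
Before the if: ((lim ≥ 2 → t ≠ 3*lim) → (2/3)*lim + 3*p > 28/3) ∧ ((¬(lim ≥ 2 → t ≠ 3*lim)) → 4*lim + (1/3)*q > 37)
The weakest precondition is ((lim ≥ 2 → t ≠ 3*lim) → (2/3)*lim + 3*p > 28/3) ∧ ((¬(lim ≥ 2 → t ≠ 3*lim)) → 4*lim + (1/3)*q > 37).
Check whether ((lim ≥ 2 → t ≠ 3*lim) → (2/3)*lim + 3*p > 22/3) ∧ ((¬(lim ≥ 2 → t ≠ 3*lim)) → 4*lim + (1/3)*q > 37) implies it.
Countermodel: at the initial state lim = -2, p = 3, q = 135, t = -6, the precondition holds but the weakest precondition fails.
Answer: invalid


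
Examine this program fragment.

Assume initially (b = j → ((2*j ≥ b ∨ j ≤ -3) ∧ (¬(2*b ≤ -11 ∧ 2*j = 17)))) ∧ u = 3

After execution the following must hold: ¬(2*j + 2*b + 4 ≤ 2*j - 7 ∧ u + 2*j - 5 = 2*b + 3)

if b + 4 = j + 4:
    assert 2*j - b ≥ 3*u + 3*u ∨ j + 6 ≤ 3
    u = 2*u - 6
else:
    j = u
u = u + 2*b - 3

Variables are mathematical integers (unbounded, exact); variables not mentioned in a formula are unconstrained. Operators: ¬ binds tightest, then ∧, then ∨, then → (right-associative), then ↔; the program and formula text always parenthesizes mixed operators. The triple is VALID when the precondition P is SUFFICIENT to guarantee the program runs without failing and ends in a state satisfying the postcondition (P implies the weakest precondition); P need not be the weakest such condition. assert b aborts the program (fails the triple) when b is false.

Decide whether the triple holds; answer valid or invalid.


Working backward. After the program, the postcondition ¬(2*j + 2*b + 4 ≤ 2*j - 7 ∧ u + 2*j - 5 = 2*b + 3) must hold; in canonical form it is ¬(2*b ≤ -11 ∧ 2*j + u = 2*b + 8).
Before u := u + 2*b - 3: ¬(2*b ≤ -11 ∧ 2*j + u = 11)
Then branch requires (2*j ≥ b + 6*u ∨ j ≤ -3) ∧ (¬(2*b ≤ -11 ∧ 2*j + 2*u = 17)); else branch requires ¬(2*b ≤ -11 ∧ 3*u = 11).
Before the if: (b = j → ((2*j ≥ b + 6*u ∨ j ≤ -3) ∧ (¬(2*b ≤ -11 ∧ 2*j + 2*u = 17)))) ∧ ((¬(b = j)) → (¬(2*b ≤ -11 ∧ 3*u = 11)))
The weakest precondition is (b = j → ((2*j ≥ b + 6*u ∨ j ≤ -3) ∧ (¬(2*b ≤ -11 ∧ 2*j + 2*u = 17)))) ∧ ((¬(b = j)) → (¬(2*b ≤ -11 ∧ 3*u = 11))).
Check whether (b = j → ((2*j ≥ b ∨ j ≤ -3) ∧ (¬(2*b ≤ -11 ∧ 2*j = 17)))) ∧ u = 3 implies it.
Countermodel: at the initial state b = 0, j = 0, u = 3, the precondition holds but the weakest precondition fails.
Answer: invalid


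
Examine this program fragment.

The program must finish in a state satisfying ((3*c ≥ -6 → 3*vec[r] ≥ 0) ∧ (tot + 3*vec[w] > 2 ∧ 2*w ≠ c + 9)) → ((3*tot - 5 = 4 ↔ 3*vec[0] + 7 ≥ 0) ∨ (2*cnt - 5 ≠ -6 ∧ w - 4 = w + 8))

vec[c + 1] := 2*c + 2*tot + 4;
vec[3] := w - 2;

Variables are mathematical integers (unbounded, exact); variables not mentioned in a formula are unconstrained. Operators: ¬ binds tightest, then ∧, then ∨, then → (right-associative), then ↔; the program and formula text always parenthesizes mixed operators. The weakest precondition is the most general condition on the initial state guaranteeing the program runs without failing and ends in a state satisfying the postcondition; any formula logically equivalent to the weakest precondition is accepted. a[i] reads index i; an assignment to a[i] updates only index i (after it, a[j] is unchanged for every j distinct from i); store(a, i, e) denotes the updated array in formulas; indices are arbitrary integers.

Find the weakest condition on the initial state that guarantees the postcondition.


Working backward. After the program, the postcondition ((3*c ≥ -6 → 3*vec[r] ≥ 0) ∧ (tot + 3*vec[w] > 2 ∧ 2*w ≠ c + 9)) → ((3*tot - 5 = 4 ↔ 3*vec[0] + 7 ≥ 0) ∨ (2*cnt - 5 ≠ -6 ∧ w - 4 = w + 8)) must hold; in canonical form it is ((3*c ≥ -6 → 3*vec[r] ≥ 0) ∧ 3*vec[w] + tot > 2 ∧ 2*w ≠ c + 9) → (3*tot = 9 ↔ 3*vec[0] ≥ -7).
Before vec[3] := w - 2: ((3*c ≥ -6 → 3*store(vec, 3, w - 2)[r] ≥ 0) ∧ 3*store(vec, 3, w - 2)[w] + tot > 2 ∧ 2*w ≠ c + 9) → (3*tot = 9 ↔ 3*vec[0] ≥ -7)
Before vec[c + 1] := 2*c + 2*tot + 4: ((3*c ≥ -6 → 3*store(store(vec, c + 1, 2*c + 2*tot + 4), 3, w - 2)[r] ≥ 0) ∧ 3*store(store(vec, c + 1, 2*c + 2*tot + 4), 3, w - 2)[w] + tot > 2 ∧ 2*w ≠ c + 9) → (3*tot = 9 ↔ 3*store(vec, c + 1, 2*c + 2*tot + 4)[0] ≥ -7)
Answer: WP = ((3*c ≥ -6 → 3*store(store(vec, c + 1, 2*c + 2*tot + 4), 3, w - 2)[r] ≥ 0) ∧ 3*store(store(vec, c + 1, 2*c + 2*tot + 4), 3, w - 2)[w] + tot > 2 ∧ 2*w ≠ c + 9) → (3*tot = 9 ↔ 3*store(vec, c + 1, 2*c + 2*tot + 4)[0] ≥ -7)


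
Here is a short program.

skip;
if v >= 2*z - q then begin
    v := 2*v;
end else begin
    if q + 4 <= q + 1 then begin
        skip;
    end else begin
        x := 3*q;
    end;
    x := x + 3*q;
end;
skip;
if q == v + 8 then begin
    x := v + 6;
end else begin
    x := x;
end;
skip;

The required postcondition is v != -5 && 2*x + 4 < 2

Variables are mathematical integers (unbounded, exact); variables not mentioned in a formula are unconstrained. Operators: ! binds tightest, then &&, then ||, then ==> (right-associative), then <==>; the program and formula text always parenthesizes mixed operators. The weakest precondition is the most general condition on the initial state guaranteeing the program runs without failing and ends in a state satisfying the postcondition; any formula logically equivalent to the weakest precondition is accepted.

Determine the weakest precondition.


Working backward. After the program, the postcondition v != -5 && 2*x + 4 < 2 must hold; in canonical form it is v != -5 && 2*x < -2.
Before skip: v != -5 && 2*x < -2
Then branch requires v != -5 && 2*v < -14; else branch requires v != -5 && 2*x < -2.
Before the if: (q == v + 8 ==> (v != -5 && 2*v < -14)) && ((!(q == v + 8)) ==> (v != -5 && 2*x < -2))
Before skip: (q == v + 8 ==> (v != -5 && 2*v < -14)) && ((!(q == v + 8)) ==> (v != -5 && 2*x < -2))
Then branch requires (q == 2*v + 8 ==> (2*v != -5 && 4*v < -14)) && ((!(q == 2*v + 8)) ==> (2*v != -5 && 2*x < -2)); else branch requires (q == v + 8 ==> (v != -5 && 2*v < -14)) && ((!(q == v + 8)) ==> (v != -5 && 12*q < -2)).
Before the if: (q + v >= 2*z ==> ((q == 2*v + 8 ==> (2*v != -5 && 4*v < -14)) && ((!(q == 2*v + 8)) ==> (2*v != -5 && 2*x < -2)))) && ((!(q + v >= 2*z)) ==> ((q == v + 8 ==> (v != -5 && 2*v < -14)) && ((!(q == v + 8)) ==> (v != -5 && 12*q < -2))))
Before skip: (q + v >= 2*z ==> ((q == 2*v + 8 ==> (2*v != -5 && 4*v < -14)) && ((!(q == 2*v + 8)) ==> (2*v != -5 && 2*x < -2)))) && ((!(q + v >= 2*z)) ==> ((q == v + 8 ==> (v != -5 && 2*v < -14)) && ((!(q == v + 8)) ==> (v != -5 && 12*q < -2))))
Answer: WP = (q + v >= 2*z ==> ((q == 2*v + 8 ==> (2*v != -5 && 4*v < -14)) && ((!(q == 2*v + 8)) ==> (2*v != -5 && 2*x < -2)))) && ((!(q + v >= 2*z)) ==> ((q == v + 8 ==> (v != -5 && 2*v < -14)) && ((!(q == v + 8)) ==> (v != -5 && 12*q < -2))))


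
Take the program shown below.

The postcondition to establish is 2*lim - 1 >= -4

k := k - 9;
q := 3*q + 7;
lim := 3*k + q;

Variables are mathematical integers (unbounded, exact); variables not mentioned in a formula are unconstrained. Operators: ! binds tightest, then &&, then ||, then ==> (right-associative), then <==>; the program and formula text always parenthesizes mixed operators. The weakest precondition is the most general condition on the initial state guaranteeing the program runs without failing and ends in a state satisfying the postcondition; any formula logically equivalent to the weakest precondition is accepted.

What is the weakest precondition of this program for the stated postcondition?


Working backward. After the program, the postcondition 2*lim - 1 >= -4 must hold; in canonical form it is 2*lim >= -3.
Before lim := 3*k + q: 6*k + 2*q >= -3
Before q := 3*q + 7: 6*k + 6*q >= -17
Before k := k - 9: 6*k + 6*q >= 37
Answer: WP = 6*k + 6*q >= 37


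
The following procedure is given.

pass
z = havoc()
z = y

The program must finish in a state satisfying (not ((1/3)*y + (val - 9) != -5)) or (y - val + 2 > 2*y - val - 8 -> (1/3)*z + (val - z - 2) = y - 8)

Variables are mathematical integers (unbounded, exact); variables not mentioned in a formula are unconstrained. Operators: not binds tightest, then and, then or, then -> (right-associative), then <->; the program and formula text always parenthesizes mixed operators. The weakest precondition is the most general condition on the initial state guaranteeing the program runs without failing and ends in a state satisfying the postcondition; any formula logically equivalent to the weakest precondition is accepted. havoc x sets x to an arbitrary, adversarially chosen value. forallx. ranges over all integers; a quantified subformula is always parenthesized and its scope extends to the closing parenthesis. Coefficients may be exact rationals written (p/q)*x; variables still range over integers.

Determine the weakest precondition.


Working backward. After the program, the postcondition (not ((1/3)*y + (val - 9) != -5)) or (y - val + 2 > 2*y - val - 8 -> (1/3)*z + (val - z - 2) = y - 8) must hold; in canonical form it is (not (val + (1/3)*y != 4)) or (y < 10 -> val = y + (2/3)*z - 6).
Before z := y: (not (val + (1/3)*y != 4)) or (y < 10 -> val = (5/3)*y - 6)
Before havoc z: (not (val + (1/3)*y != 4)) or (y < 10 -> val = (5/3)*y - 6)
Before skip: (not (val + (1/3)*y != 4)) or (y < 10 -> val = (5/3)*y - 6)
Answer: WP = (not (val + (1/3)*y != 4)) or (y < 10 -> val = (5/3)*y - 6)


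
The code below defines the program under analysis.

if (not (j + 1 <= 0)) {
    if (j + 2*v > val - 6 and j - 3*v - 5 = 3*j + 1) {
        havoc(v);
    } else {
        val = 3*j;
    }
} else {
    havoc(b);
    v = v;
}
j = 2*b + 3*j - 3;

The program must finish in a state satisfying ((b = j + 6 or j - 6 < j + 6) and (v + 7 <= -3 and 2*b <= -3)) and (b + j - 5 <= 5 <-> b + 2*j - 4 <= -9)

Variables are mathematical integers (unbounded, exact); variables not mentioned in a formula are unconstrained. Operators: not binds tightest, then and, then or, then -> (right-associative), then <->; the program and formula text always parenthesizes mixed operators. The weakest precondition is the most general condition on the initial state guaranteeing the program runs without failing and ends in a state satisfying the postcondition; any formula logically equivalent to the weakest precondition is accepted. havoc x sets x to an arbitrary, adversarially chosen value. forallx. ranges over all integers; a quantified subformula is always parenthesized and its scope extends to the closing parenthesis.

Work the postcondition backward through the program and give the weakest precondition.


Working backward. After the program, the postcondition ((b = j + 6 or j - 6 < j + 6) and (v + 7 <= -3 and 2*b <= -3)) and (b + j - 5 <= 5 <-> b + 2*j - 4 <= -9) must hold; in canonical form it is v <= -10 and 2*b <= -3 and (b + j <= 10 <-> b + 2*j <= -5).
Before j := 2*b + 3*j - 3: v <= -10 and 2*b <= -3 and (3*b + 3*j <= 13 <-> 5*b + 6*j <= 1)
Then branch requires ((j + 2*v > val - 6 and 2*j + 3*v = -6) -> (forall v_1. (v_1 <= -10 and 2*b <= -3 and (3*b + 3*j <= 13 <-> 5*b + 6*j <= 1)))) and ((not (j + 2*v > val - 6 and 2*j + 3*v = -6)) -> (v <= -10 and 2*b <= -3 and (3*b + 3*j <= 13 <-> 5*b + 6*j <= 1))); else branch requires forall b_1. (v <= -10 and 2*b_1 <= -3 and (3*b_1 + 3*j <= 13 <-> 5*b_1 + 6*j <= 1)).
Before the if: ((not (j <= -1)) -> (((j + 2*v > val - 6 and 2*j + 3*v = -6) -> (forall v_1. (v_1 <= -10 and 2*b <= -3 and (3*b + 3*j <= 13 <-> 5*b + 6*j <= 1)))) and ((not (j + 2*v > val - 6 and 2*j + 3*v = -6)) -> (v <= -10 and 2*b <= -3 and (3*b + 3*j <= 13 <-> 5*b + 6*j <= 1))))) and (j <= -1 -> (forall b_1. (v <= -10 and 2*b_1 <= -3 and (3*b_1 + 3*j <= 13 <-> 5*b_1 + 6*j <= 1))))
Answer: WP = ((not (j <= -1)) -> (((j + 2*v > val - 6 and 2*j + 3*v = -6) -> (forall v_1. (v_1 <= -10 and 2*b <= -3 and (3*b + 3*j <= 13 <-> 5*b + 6*j <= 1)))) and ((not (j + 2*v > val - 6 and 2*j + 3*v = -6)) -> (v <= -10 and 2*b <= -3 and (3*b + 3*j <= 13 <-> 5*b + 6*j <= 1))))) and (j <= -1 -> (forall b_1. (v <= -10 and 2*b_1 <= -3 and (3*b_1 + 3*j <= 13 <-> 5*b_1 + 6*j <= 1))))
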